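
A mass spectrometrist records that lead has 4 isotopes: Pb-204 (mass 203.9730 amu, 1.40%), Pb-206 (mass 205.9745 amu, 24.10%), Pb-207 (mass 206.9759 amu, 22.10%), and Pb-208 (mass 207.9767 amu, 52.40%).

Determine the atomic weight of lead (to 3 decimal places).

207.217 amu

Average mass = Σ (abundance × isotope mass) = 0.0140 × 203.9730 + 0.2410 × 205.9745 + 0.2210 × 206.9759 + 0.5240 × 207.9767
= 2.85562 + 49.63985 + 45.74167 + 108.97979 = 207.21693 amu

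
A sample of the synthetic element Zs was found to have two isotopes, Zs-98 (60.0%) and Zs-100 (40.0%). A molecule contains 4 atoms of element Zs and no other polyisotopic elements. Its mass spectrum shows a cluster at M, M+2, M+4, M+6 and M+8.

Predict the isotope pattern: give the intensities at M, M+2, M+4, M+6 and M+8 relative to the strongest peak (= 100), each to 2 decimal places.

The 4 Zs atoms are independent, so intensities follow the terms of (0.600 + 0.400)^4.
P(M) = 0.600^4 = 0.129600
P(M+2) = 4 × 0.600^3 × 0.400^1 = 0.345600
P(M+4) = 6 × 0.600^2 × 0.400^2 = 0.345600
P(M+6) = 4 × 0.600^1 × 0.400^3 = 0.153600
P(M+8) = 0.400^4 = 0.025600
The M+4 peak is largest (0.345600); scaling to 100 gives 37.50 : 100.00 : 100.00 : 44.44 : 7.41.

37.50 : 100.00 : 100.00 : 44.44 : 7.41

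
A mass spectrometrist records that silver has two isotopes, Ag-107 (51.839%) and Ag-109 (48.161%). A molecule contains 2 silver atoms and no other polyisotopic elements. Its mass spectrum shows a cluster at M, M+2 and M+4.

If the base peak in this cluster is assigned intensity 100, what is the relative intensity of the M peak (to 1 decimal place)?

53.8

(0.51839 + 0.48161)^2 gives M 0.2687, M+2 0.4993, M+4 0.2319; the largest is M+2.
P(M+2) = C(2,1) × 0.51839^1 × 0.48161^1 = 2 × 0.51839 × 0.48161 = 0.499324 (base)
P(M) = C(2,0) × 0.51839^2 × 0.48161^0 = 1 × 0.26872819 × 1.0000 = 0.268728
Relative intensity = 0.268728 / 0.499324 × 100 = 53.8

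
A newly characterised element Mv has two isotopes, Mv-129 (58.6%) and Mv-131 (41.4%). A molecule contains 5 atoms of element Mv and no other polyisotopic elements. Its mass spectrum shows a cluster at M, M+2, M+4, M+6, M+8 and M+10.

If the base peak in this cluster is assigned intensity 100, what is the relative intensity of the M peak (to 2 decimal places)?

20.04

Term probabilities: M 0.0691, M+2 0.2441, M+4 0.3449, M+6 0.2437, M+8 0.0861, M+10 0.0122. Base peak = M+4.
P(M+4) = C(5,2) × 0.586^3 × 0.414^2 = 10 × 0.20123006 × 0.171396 = 0.344900 (base)
P(M) = C(5,0) × 0.586^5 × 0.414^0 = 1 × 0.0691016 × 1.0000 = 0.069102
Relative intensity = 0.069102 / 0.344900 × 100 = 20.04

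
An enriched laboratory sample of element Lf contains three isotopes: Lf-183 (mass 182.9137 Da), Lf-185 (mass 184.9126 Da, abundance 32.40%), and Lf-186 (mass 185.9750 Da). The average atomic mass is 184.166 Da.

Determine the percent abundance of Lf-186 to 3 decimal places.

19.752%

The remaining 67.60% is split between Lf-183 (fraction x) and Lf-186 (fraction 0.6760 − x).
Substituting: 182.9137x + 185.9750(0.6760 − x) = 124.2543176
(182.9137 − 185.9750)x = -1.4647824  ⇒  x = 0.47848, y = 0.19752
Lf-183: 47.848%, Lf-186: 19.752%.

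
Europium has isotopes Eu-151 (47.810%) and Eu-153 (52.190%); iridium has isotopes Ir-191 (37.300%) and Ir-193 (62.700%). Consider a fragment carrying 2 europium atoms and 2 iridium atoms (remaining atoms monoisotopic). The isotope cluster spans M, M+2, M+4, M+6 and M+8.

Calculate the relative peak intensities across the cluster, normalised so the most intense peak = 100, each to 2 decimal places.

8.81 : 48.83 : 100.00 : 89.59 : 29.65

Europium pattern (n=2): 0.22857961 : 0.49904078 : 0.27237961
Iridium pattern (n=2): 0.139129 : 0.467742 : 0.393129
Convolve the two distributions (both contribute in 2-u steps):
  M: 0.22857961×0.139129 = 0.031802
  M+2: 0.22857961×0.467742 + 0.49904078×0.139129 = 0.176347
  M+4: 0.22857961×0.393129 + 0.49904078×0.467742 + 0.27237961×0.139129 = 0.361180
  M+6: 0.49904078×0.393129 + 0.27237961×0.467742 = 0.323591
  M+8: 0.27237961×0.393129 = 0.107080
Scale to base peak (0.361180) = 100: 8.81 : 48.83 : 100.00 : 89.59 : 29.65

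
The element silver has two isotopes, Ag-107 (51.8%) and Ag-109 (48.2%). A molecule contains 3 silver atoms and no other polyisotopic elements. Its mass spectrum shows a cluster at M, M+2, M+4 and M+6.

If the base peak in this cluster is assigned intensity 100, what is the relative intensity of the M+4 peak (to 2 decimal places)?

93.05

Binomial terms of (0.518 + 0.482)^3: M 0.1390, M+2 0.3880, M+4 0.3610, M+6 0.1120 → M+2 is the base peak.
P(M+2) = C(3,1) × 0.518^2 × 0.482^1 = 3 × 0.268324 × 0.4820 = 0.387997 (base)
P(M+4) = C(3,2) × 0.518^1 × 0.482^2 = 3 × 0.5180 × 0.232324 = 0.361031
Relative intensity = 0.361031 / 0.387997 × 100 = 93.05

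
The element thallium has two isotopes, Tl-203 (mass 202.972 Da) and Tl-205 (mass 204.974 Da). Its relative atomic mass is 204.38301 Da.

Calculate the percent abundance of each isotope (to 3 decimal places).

With x = fraction of Tl-203 (so Tl-205 is 1 − x):
202.972·x + 204.974·(1 − x) = 204.38301
(202.972 − 204.974)·x = 204.38301 − 204.974
x = -0.59099 / -2.002 = 0.29520 → 29.520% Tl-203, 70.480% Tl-205.

Tl-203: 29.520%, Tl-205: 70.480%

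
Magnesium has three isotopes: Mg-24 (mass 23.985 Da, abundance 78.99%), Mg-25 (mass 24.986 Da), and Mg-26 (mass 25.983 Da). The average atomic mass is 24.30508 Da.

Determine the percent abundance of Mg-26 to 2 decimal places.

11.01%

The remaining 21.01% is split between Mg-25 (fraction x) and Mg-26 (fraction 0.2101 − x).
Substituting: 24.986x + 25.983(0.2101 − x) = 5.3593285
(24.986 − 25.983)x = -0.0996998  ⇒  x = 0.10000, y = 0.11010
Mg-25: 10.00%, Mg-26: 11.01%.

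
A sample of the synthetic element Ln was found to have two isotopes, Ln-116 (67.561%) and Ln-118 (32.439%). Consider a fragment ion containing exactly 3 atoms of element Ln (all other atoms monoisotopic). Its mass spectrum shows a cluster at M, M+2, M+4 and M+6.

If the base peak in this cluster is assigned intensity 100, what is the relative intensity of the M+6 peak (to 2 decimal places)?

7.68

Term probabilities: M 0.3084, M+2 0.4442, M+4 0.2133, M+6 0.0341. Base peak = M+2.
P(M+2) = C(3,1) × 0.67561^2 × 0.32439^1 = 3 × 0.45644887 × 0.32439 = 0.444202 (base)
P(M+6) = C(3,3) × 0.67561^0 × 0.32439^3 = 1 × 1.0000 × 0.03413519 = 0.034135
Relative intensity = 0.034135 / 0.444202 × 100 = 7.68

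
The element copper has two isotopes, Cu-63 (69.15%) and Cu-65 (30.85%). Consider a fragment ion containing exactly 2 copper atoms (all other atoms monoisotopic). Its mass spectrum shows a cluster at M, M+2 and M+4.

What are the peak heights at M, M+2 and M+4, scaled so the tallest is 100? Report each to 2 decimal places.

100.00 : 89.23 : 19.90

Expanding (0.6915 + 0.3085)^2:
P(M) = 0.6915^2 = 0.478172
P(M+2) = 2 × 0.6915^1 × 0.3085^1 = 0.426656
P(M+4) = 0.3085^2 = 0.095172
The M peak is largest (0.478172); scaling to 100 gives 100.00 : 89.23 : 19.90.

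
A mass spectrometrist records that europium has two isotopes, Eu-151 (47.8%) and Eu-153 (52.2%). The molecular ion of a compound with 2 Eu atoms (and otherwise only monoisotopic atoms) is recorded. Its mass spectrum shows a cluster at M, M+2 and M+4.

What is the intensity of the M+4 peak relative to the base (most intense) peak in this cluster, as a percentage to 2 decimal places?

54.60%

Binomial terms of (0.478 + 0.522)^2: M 0.2285, M+2 0.4990, M+4 0.2725 → M+2 is the base peak.
P(M+2) = C(2,1) × 0.478^1 × 0.522^1 = 2 × 0.4780 × 0.5220 = 0.499032 (base)
P(M+4) = C(2,2) × 0.478^0 × 0.522^2 = 1 × 1.0000 × 0.272484 = 0.272484
Relative intensity = 0.272484 / 0.499032 × 100 = 54.60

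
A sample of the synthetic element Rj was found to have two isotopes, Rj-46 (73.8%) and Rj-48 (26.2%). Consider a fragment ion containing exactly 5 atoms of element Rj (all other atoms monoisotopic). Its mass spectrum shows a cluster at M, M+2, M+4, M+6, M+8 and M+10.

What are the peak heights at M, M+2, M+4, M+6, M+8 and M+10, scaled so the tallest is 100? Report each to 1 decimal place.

56.3 : 100.0 : 71.0 : 25.2 : 4.5 : 0.3

The 5 Rj atoms are independent, so intensities follow the terms of (0.738 + 0.262)^5.
P(M) = 0.738^5 = 0.218918
P(M+2) = 5 × 0.738^4 × 0.262^1 = 0.388595
P(M+4) = 10 × 0.738^3 × 0.262^2 = 0.275913
P(M+6) = 10 × 0.738^2 × 0.262^3 = 0.097953
P(M+8) = 5 × 0.738^1 × 0.262^4 = 0.017387
P(M+10) = 0.262^5 = 0.001235
The M+2 peak is largest (0.388595); scaling to 100 gives 56.3 : 100.0 : 71.0 : 25.2 : 4.5 : 0.3.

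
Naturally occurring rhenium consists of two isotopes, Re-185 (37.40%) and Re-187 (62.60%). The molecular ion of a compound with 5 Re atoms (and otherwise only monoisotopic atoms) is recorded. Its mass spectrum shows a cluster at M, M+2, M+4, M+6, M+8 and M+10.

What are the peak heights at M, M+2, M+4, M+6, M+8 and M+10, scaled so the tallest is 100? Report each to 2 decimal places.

Expanding (0.3740 + 0.6260)^5:
P(M) = 0.3740^5 = 0.007317
P(M+2) = 5 × 0.3740^4 × 0.6260^1 = 0.061239
P(M+4) = 10 × 0.3740^3 × 0.6260^2 = 0.205005
P(M+6) = 10 × 0.3740^2 × 0.6260^3 = 0.343136
P(M+8) = 5 × 0.3740^1 × 0.6260^4 = 0.287170
P(M+10) = 0.6260^5 = 0.096133
The M+6 peak is largest (0.343136); scaling to 100 gives 2.13 : 17.85 : 59.74 : 100.00 : 83.69 : 28.02.

2.13 : 17.85 : 59.74 : 100.00 : 83.69 : 28.02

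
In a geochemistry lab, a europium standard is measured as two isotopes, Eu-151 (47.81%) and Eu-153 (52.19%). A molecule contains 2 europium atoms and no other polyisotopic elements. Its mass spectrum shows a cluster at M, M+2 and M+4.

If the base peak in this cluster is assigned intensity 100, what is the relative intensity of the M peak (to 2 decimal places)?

Term probabilities: M 0.2286, M+2 0.4990, M+4 0.2724. Base peak = M+2.
P(M+2) = C(2,1) × 0.4781^1 × 0.5219^1 = 2 × 0.4781 × 0.5219 = 0.499041 (base)
P(M) = C(2,0) × 0.4781^2 × 0.5219^0 = 1 × 0.22857961 × 1.0000 = 0.228580
Relative intensity = 0.228580 / 0.499041 × 100 = 45.80

45.80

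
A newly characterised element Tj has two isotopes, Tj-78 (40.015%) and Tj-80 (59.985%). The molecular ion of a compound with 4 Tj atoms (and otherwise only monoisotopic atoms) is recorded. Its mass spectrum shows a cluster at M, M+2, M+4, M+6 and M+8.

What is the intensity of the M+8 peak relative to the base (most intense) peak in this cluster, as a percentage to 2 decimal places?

(0.40015 + 0.59985)^4 gives M 0.0256, M+2 0.1537, M+4 0.3457, M+6 0.3455, M+8 0.1295; the largest is M+4.
P(M+4) = C(4,2) × 0.40015^2 × 0.59985^2 = 6 × 0.16012002 × 0.35982002 = 0.345686 (base)
P(M+8) = C(4,4) × 0.40015^0 × 0.59985^4 = 1 × 1.0000 × 0.12947045 = 0.129470
Relative intensity = 0.129470 / 0.345686 × 100 = 37.45

37.45%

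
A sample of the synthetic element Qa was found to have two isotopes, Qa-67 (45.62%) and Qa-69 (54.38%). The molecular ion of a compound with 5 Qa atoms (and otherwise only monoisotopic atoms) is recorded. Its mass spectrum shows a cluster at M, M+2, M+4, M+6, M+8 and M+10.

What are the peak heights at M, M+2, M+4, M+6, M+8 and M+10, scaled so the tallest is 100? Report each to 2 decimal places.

5.90 : 35.19 : 83.89 : 100.00 : 59.60 : 14.21

Expanding (0.4562 + 0.5438)^5:
P(M) = 0.4562^5 = 0.019760
P(M+2) = 5 × 0.4562^4 × 0.5438^1 = 0.117769
P(M+4) = 10 × 0.4562^3 × 0.5438^2 = 0.280766
P(M+6) = 10 × 0.4562^2 × 0.5438^3 = 0.334679
P(M+8) = 5 × 0.4562^1 × 0.5438^4 = 0.199472
P(M+10) = 0.5438^5 = 0.047555
The M+6 peak is largest (0.334679); scaling to 100 gives 5.90 : 35.19 : 83.89 : 100.00 : 59.60 : 14.21.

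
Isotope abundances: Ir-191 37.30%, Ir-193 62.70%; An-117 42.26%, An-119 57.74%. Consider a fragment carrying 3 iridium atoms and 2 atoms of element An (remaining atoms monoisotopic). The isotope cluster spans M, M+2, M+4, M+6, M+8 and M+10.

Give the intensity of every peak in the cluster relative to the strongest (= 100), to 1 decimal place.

Iridium pattern (n=3): 0.05189512 : 0.26170165 : 0.43991135 : 0.24649188
Element An pattern (n=2): 0.17859076 : 0.48801848 : 0.33339076
Convolve the two distributions (both contribute in 2-u steps):
  M: 0.05189512×0.17859076 = 0.009268
  M+2: 0.05189512×0.48801848 + 0.26170165×0.17859076 = 0.072063
  M+4: 0.05189512×0.33339076 + 0.26170165×0.48801848 + 0.43991135×0.17859076 = 0.223581
  M+6: 0.26170165×0.33339076 + 0.43991135×0.48801848 + 0.24649188×0.17859076 = 0.345955
  M+8: 0.43991135×0.33339076 + 0.24649188×0.48801848 = 0.266955
  M+10: 0.24649188×0.33339076 = 0.082178
Scale to base peak (0.345955) = 100: 2.7 : 20.8 : 64.6 : 100.0 : 77.2 : 23.8

2.7 : 20.8 : 64.6 : 100.0 : 77.2 : 23.8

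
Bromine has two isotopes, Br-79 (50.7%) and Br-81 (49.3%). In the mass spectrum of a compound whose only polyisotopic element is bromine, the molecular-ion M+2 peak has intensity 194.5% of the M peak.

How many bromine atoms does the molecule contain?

With n Br atoms, P(M+2)/P(M) = C(n,1)·p^(n−1)q / p^n = n·q/p = n · 0.493/0.507.
n = 1.945 × 0.507/0.493 = 2.00 ≈ 2

2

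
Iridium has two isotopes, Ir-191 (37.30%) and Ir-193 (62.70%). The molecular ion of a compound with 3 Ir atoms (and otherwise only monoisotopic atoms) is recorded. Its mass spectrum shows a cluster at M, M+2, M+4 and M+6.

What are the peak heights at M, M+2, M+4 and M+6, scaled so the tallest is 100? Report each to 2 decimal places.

Each Ir atom is independently Ir-191 (p = 0.3730) or Ir-193 (q = 0.6270); the cluster is the binomial expansion (p + q)^3.
P(M) = 0.3730^3 = 0.051895
P(M+2) = 3 × 0.3730^2 × 0.6270^1 = 0.261702
P(M+4) = 3 × 0.3730^1 × 0.6270^2 = 0.439911
P(M+6) = 0.6270^3 = 0.246492
The M+4 peak is largest (0.439911); scaling to 100 gives 11.80 : 59.49 : 100.00 : 56.03.

11.80 : 59.49 : 100.00 : 56.03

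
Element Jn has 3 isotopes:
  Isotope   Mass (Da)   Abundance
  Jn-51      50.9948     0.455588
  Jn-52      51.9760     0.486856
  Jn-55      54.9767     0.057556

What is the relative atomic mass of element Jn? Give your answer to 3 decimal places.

51.702 Da

Weight each isotope mass by its fractional abundance: 0.455588 × 50.9948 + 0.486856 × 51.9760 + 0.057556 × 54.9767
= 23.23262 + 25.30483 + 3.16424 = 51.70169 Da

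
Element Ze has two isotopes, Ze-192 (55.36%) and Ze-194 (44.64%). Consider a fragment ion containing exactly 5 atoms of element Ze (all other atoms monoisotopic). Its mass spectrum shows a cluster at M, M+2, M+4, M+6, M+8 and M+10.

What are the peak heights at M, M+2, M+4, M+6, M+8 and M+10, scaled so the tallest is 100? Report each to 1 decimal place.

15.4 : 62.0 : 100.0 : 80.6 : 32.5 : 5.2

Expanding (0.5536 + 0.4464)^5:
P(M) = 0.5536^5 = 0.051997
P(M+2) = 5 × 0.5536^4 × 0.4464^1 = 0.209642
P(M+4) = 10 × 0.5536^3 × 0.4464^2 = 0.338093
P(M+6) = 10 × 0.5536^2 × 0.4464^3 = 0.272624
P(M+8) = 5 × 0.5536^1 × 0.4464^4 = 0.109916
P(M+10) = 0.4464^5 = 0.017726
The M+4 peak is largest (0.338093); scaling to 100 gives 15.4 : 62.0 : 100.0 : 80.6 : 32.5 : 5.2.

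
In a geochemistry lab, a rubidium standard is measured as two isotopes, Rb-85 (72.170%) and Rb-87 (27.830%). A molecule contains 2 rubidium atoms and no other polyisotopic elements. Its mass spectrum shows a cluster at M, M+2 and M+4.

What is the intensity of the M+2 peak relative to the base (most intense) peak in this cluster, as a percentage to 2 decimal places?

77.12%

Term probabilities: M 0.5209, M+2 0.4017, M+4 0.0775. Base peak = M.
P(M) = C(2,0) × 0.72170^2 × 0.27830^0 = 1 × 0.52085089 × 1.0000 = 0.520851 (base)
P(M+2) = C(2,1) × 0.72170^1 × 0.27830^1 = 2 × 0.7217 × 0.2783 = 0.401698
Relative intensity = 0.401698 / 0.520851 × 100 = 77.12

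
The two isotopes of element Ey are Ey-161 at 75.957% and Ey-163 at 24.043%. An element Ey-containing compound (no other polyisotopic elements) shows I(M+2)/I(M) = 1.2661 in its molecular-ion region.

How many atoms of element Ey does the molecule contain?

4

For n independent Ey atoms, I(M+2)/I(M) = n · (abundance Ey-163) / (abundance Ey-161) = n · 0.24043/0.75957.
n = 1.2661 × 0.75957/0.24043 = 4.00 ≈ 4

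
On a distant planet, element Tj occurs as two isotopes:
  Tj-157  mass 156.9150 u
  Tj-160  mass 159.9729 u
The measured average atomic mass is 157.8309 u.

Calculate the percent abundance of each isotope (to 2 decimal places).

Tj-157: 70.05%, Tj-160: 29.95%

With x = fraction of Tj-157 (so Tj-160 is 1 − x):
156.9150·x + 159.9729·(1 − x) = 157.8309
(156.9150 − 159.9729)·x = 157.8309 − 159.9729
x = -2.1420 / -3.0579 = 0.70048 → 70.05% Tj-157, 29.95% Tj-160.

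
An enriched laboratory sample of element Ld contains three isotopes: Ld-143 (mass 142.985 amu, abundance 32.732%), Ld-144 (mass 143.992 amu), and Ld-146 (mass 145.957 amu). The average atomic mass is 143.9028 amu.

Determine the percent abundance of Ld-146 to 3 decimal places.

Let x and y be the fractions of Ld-144 and Ld-146. Then x + y = 1 − 0.32732 = 0.67268 and 143.992x + 145.957y = 143.9028 − 0.32732×142.985 = 97.1009498.
Substituting: 143.992x + 145.957(0.67268 − x) = 97.1009498
(143.992 − 145.957)x = -1.08140496  ⇒  x = 0.55033, y = 0.12235
Ld-144: 55.033%, Ld-146: 12.235%.

12.235%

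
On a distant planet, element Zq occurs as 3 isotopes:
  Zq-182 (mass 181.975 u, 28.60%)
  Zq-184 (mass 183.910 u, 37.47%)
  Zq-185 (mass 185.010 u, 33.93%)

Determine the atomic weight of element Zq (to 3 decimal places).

Ar = Σ fᵢ·mᵢ = 0.2860 × 181.975 + 0.3747 × 183.910 + 0.3393 × 185.010
= 52.0449 + 68.9111 + 62.7739 = 183.7299 u

183.730 u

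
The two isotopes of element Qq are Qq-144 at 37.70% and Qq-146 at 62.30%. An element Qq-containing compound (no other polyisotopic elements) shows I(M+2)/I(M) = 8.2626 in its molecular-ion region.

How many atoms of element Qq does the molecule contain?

For n independent Qq atoms, I(M+2)/I(M) = n · (abundance Qq-146) / (abundance Qq-144) = n · 0.6230/0.3770.
n = 8.2626 × 0.3770/0.6230 = 5.00 ≈ 5

5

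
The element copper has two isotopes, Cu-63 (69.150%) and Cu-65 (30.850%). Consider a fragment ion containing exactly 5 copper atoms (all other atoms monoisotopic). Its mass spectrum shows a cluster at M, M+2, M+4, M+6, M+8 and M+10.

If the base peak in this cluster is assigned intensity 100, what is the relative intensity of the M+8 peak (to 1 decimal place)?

8.9

Binomial terms of (0.69150 + 0.30850)^5: M 0.1581, M+2 0.3527, M+4 0.3147, M+6 0.1404, M+8 0.0313, M+10 0.0028 → M+2 is the base peak.
P(M+2) = C(5,1) × 0.69150^4 × 0.30850^1 = 5 × 0.2286487 × 0.3085 = 0.352691 (base)
P(M+8) = C(5,4) × 0.69150^1 × 0.30850^4 = 5 × 0.6915 × 0.00905776 = 0.031317
Relative intensity = 0.031317 / 0.352691 × 100 = 8.9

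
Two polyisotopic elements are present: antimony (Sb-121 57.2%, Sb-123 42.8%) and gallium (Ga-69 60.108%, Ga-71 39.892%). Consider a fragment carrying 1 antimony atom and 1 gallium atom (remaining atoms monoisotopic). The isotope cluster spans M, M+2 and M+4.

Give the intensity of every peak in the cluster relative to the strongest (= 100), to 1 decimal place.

70.8 : 100.0 : 35.2

Antimony pattern (n=1): 0.5720 : 0.4280
Gallium pattern (n=1): 0.60108 : 0.39892
Convolve the two distributions (both contribute in 2-u steps):
  M: 0.5720×0.60108 = 0.343818
  M+2: 0.5720×0.39892 + 0.4280×0.60108 = 0.485444
  M+4: 0.4280×0.39892 = 0.170738
Scale to base peak (0.485444) = 100: 70.8 : 100.0 : 35.2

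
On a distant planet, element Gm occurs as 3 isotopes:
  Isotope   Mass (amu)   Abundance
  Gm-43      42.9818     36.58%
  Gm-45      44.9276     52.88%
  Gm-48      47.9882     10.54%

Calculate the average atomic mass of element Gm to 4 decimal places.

44.5384 amu

The abundance-weighted mean is 0.3658 × 42.9818 + 0.5288 × 44.9276 + 0.1054 × 47.9882
= 15.72274 + 23.75771 + 5.05796 = 44.53841 amu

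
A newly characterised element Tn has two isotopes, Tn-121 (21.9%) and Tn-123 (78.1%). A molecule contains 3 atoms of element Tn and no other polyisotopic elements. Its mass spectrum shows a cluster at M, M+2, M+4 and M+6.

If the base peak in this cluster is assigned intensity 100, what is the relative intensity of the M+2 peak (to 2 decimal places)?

Binomial terms of (0.219 + 0.781)^3: M 0.0105, M+2 0.1124, M+4 0.4007, M+6 0.4764 → M+6 is the base peak.
P(M+6) = C(3,3) × 0.219^0 × 0.781^3 = 1 × 1.0000 × 0.47637954 = 0.476380 (base)
P(M+2) = C(3,1) × 0.219^2 × 0.781^1 = 3 × 0.047961 × 0.7810 = 0.112373
Relative intensity = 0.112373 / 0.476380 × 100 = 23.59

23.59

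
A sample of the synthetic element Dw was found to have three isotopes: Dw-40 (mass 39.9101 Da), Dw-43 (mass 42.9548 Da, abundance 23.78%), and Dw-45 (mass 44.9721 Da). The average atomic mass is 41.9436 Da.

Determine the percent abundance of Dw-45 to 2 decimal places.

Let x and y be the fractions of Dw-40 and Dw-45. Then x + y = 1 − 0.2378 = 0.7622 and 39.9101x + 44.9721y = 41.9436 − 0.2378×42.9548 = 31.72894856.
Substituting: 39.9101x + 44.9721(0.7622 − x) = 31.72894856
(39.9101 − 44.9721)x = -2.54878606  ⇒  x = 0.50351, y = 0.25869
Dw-40: 50.35%, Dw-45: 25.87%.

25.87%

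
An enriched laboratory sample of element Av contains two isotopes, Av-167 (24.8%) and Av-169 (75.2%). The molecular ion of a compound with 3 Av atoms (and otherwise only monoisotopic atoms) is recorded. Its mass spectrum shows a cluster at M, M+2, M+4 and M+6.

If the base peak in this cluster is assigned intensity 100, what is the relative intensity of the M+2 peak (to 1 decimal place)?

Binomial terms of (0.248 + 0.752)^3: M 0.0153, M+2 0.1388, M+4 0.4207, M+6 0.4253 → M+6 is the base peak.
P(M+6) = C(3,3) × 0.248^0 × 0.752^3 = 1 × 1.0000 × 0.42525901 = 0.425259 (base)
P(M+2) = C(3,1) × 0.248^2 × 0.752^1 = 3 × 0.061504 × 0.7520 = 0.138753
Relative intensity = 0.138753 / 0.425259 × 100 = 32.6

32.6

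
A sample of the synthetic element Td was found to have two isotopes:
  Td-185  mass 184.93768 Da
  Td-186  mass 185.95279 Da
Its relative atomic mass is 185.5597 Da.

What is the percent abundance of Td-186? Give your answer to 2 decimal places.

61.28%

Writing the weighted mean with unknown fraction x of Td-185:
184.93768·x + 185.95279·(1 − x) = 185.5597
(184.93768 − 185.95279)·x = 185.5597 − 185.95279
x = -0.39309 / -1.01511 = 0.38724 → 38.72% Td-185, 61.28% Td-186.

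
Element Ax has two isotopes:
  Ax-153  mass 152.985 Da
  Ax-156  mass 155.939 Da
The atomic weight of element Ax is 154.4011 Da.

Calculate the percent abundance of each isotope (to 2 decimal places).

Let x be the fractional abundance of Ax-153; then Ax-156 has abundance 1 − x.
152.985·x + 155.939·(1 − x) = 154.4011
(152.985 − 155.939)·x = 154.4011 − 155.939
x = -1.5379 / -2.954 = 0.52062 → 52.06% Ax-153, 47.94% Ax-156.

Ax-153: 52.06%, Ax-156: 47.94%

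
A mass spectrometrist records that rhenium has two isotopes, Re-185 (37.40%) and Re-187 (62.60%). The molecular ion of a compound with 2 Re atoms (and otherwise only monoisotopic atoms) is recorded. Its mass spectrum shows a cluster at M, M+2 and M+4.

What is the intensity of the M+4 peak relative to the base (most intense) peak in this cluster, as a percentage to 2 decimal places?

83.69%

(0.3740 + 0.6260)^2 gives M 0.1399, M+2 0.4682, M+4 0.3919; the largest is M+2.
P(M+2) = C(2,1) × 0.3740^1 × 0.6260^1 = 2 × 0.3740 × 0.6260 = 0.468248 (base)
P(M+4) = C(2,2) × 0.3740^0 × 0.6260^2 = 1 × 1.0000 × 0.391876 = 0.391876
Relative intensity = 0.391876 / 0.468248 × 100 = 83.69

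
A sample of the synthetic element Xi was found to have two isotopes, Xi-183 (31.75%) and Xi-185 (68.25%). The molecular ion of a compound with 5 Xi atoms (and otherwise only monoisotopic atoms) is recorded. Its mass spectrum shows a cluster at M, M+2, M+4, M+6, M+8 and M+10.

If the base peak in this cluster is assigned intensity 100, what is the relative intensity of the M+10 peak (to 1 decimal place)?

Binomial terms of (0.3175 + 0.6825)^5: M 0.0032, M+2 0.0347, M+4 0.1491, M+6 0.3205, M+8 0.3444, M+10 0.1481 → M+8 is the base peak.
P(M+8) = C(5,4) × 0.3175^1 × 0.6825^4 = 5 × 0.3175 × 0.21697546 = 0.344449 (base)
P(M+10) = C(5,5) × 0.3175^0 × 0.6825^5 = 1 × 1.0000 × 0.14808575 = 0.148086
Relative intensity = 0.148086 / 0.344449 × 100 = 43.0

43.0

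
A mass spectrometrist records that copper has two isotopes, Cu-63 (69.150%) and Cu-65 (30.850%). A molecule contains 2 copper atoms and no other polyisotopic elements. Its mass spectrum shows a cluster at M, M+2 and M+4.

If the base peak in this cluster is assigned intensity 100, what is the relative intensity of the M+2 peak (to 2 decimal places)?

89.23

(0.69150 + 0.30850)^2 gives M 0.4782, M+2 0.4267, M+4 0.0952; the largest is M.
P(M) = C(2,0) × 0.69150^2 × 0.30850^0 = 1 × 0.47817225 × 1.0000 = 0.478172 (base)
P(M+2) = C(2,1) × 0.69150^1 × 0.30850^1 = 2 × 0.6915 × 0.3085 = 0.426656
Relative intensity = 0.426656 / 0.478172 × 100 = 89.23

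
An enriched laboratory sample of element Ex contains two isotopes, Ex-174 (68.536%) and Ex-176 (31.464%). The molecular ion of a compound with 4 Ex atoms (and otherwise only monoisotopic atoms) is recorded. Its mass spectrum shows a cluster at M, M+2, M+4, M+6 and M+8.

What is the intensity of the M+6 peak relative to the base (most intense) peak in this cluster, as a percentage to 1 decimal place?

21.1%

Binomial terms of (0.68536 + 0.31464)^4: M 0.2206, M+2 0.4052, M+4 0.2790, M+6 0.0854, M+8 0.0098 → M+2 is the base peak.
P(M+2) = C(4,1) × 0.68536^3 × 0.31464^1 = 4 × 0.32192615 × 0.31464 = 0.405163 (base)
P(M+6) = C(4,3) × 0.68536^1 × 0.31464^3 = 4 × 0.68536 × 0.03114883 = 0.085393
Relative intensity = 0.085393 / 0.405163 × 100 = 21.1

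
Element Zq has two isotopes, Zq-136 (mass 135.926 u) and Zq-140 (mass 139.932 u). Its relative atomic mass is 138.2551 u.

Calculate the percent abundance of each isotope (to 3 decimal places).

With x = fraction of Zq-136 (so Zq-140 is 1 − x):
135.926·x + 139.932·(1 − x) = 138.2551
(135.926 − 139.932)·x = 138.2551 − 139.932
x = -1.6769 / -4.006 = 0.41860 → 41.860% Zq-136, 58.140% Zq-140.

Zq-136: 41.860%, Zq-140: 58.140%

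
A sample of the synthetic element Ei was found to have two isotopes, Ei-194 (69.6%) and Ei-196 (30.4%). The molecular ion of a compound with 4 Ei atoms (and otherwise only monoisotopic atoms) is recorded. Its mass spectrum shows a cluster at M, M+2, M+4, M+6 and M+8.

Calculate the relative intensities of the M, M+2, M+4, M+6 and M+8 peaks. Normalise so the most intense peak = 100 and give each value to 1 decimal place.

Expanding (0.696 + 0.304)^4:
P(M) = 0.696^4 = 0.234659
P(M+2) = 4 × 0.696^3 × 0.304^1 = 0.409979
P(M+4) = 6 × 0.696^2 × 0.304^2 = 0.268607
P(M+6) = 4 × 0.696^1 × 0.304^3 = 0.078215
P(M+8) = 0.304^4 = 0.008541
The M+2 peak is largest (0.409979); scaling to 100 gives 57.2 : 100.0 : 65.5 : 19.1 : 2.1.

57.2 : 100.0 : 65.5 : 19.1 : 2.1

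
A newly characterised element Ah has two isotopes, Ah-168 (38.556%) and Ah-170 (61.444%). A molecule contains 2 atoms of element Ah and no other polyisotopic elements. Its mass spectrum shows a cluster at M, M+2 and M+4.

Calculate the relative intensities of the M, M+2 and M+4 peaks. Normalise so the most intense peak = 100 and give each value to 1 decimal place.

31.4 : 100.0 : 79.7

Each Ah atom is independently Ah-168 (p = 0.38556) or Ah-170 (q = 0.61444); the cluster is the binomial expansion (p + q)^2.
P(M) = 0.38556^2 = 0.148657
P(M+2) = 2 × 0.38556^1 × 0.61444^1 = 0.473807
P(M+4) = 0.61444^2 = 0.377537
The M+2 peak is largest (0.473807); scaling to 100 gives 31.4 : 100.0 : 79.7.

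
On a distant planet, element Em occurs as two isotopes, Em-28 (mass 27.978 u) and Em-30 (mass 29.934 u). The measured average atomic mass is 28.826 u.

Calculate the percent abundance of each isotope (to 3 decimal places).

Let x be the fractional abundance of Em-28; then Em-30 has abundance 1 − x.
27.978·x + 29.934·(1 − x) = 28.826
(27.978 − 29.934)·x = 28.826 − 29.934
x = -1.108 / -1.956 = 0.56646 → 56.646% Em-28, 43.354% Em-30.

Em-28: 56.646%, Em-30: 43.354%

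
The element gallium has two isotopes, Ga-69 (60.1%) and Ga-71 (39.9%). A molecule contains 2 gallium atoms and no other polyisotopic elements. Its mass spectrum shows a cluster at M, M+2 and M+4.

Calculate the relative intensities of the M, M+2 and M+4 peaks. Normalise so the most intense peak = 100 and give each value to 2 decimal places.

The 2 Ga atoms are independent, so intensities follow the terms of (0.601 + 0.399)^2.
P(M) = 0.601^2 = 0.361201
P(M+2) = 2 × 0.601^1 × 0.399^1 = 0.479598
P(M+4) = 0.399^2 = 0.159201
The M+2 peak is largest (0.479598); scaling to 100 gives 75.31 : 100.00 : 33.19.

75.31 : 100.00 : 33.19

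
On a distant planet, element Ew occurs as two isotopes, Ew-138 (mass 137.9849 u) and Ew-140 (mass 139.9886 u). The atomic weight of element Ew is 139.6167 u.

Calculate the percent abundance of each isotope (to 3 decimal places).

With x = fraction of Ew-138 (so Ew-140 is 1 − x):
137.9849·x + 139.9886·(1 − x) = 139.6167
(137.9849 − 139.9886)·x = 139.6167 − 139.9886
x = -0.3719 / -2.0037 = 0.18561 → 18.561% Ew-138, 81.439% Ew-140.

Ew-138: 18.561%, Ew-140: 81.439%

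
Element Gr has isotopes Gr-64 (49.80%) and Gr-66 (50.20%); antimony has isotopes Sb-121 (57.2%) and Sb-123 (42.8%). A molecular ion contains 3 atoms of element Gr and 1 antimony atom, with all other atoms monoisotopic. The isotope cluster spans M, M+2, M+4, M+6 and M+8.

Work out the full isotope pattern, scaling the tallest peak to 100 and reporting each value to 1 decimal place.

18.8 : 71.0 : 100.0 : 62.2 : 14.4

Element Gr pattern (n=3): 0.12350599 : 0.37349402 : 0.37649398 : 0.12650601
Antimony pattern (n=1): 0.5720 : 0.4280
Convolve the two distributions (both contribute in 2-u steps):
  M: 0.12350599×0.5720 = 0.070645
  M+2: 0.12350599×0.4280 + 0.37349402×0.5720 = 0.266499
  M+4: 0.37349402×0.4280 + 0.37649398×0.5720 = 0.375210
  M+6: 0.37649398×0.4280 + 0.12650601×0.5720 = 0.233501
  M+8: 0.12650601×0.4280 = 0.054145
Scale to base peak (0.375210) = 100: 18.8 : 71.0 : 100.0 : 62.2 : 14.4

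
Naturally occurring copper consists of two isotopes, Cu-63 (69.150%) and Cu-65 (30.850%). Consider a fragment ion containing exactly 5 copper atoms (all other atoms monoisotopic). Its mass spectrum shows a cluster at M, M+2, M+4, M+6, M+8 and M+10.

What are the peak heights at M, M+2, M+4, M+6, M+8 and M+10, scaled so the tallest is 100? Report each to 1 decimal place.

The 5 Cu atoms are independent, so intensities follow the terms of (0.69150 + 0.30850)^5.
P(M) = 0.69150^5 = 0.158111
P(M+2) = 5 × 0.69150^4 × 0.30850^1 = 0.352691
P(M+4) = 10 × 0.69150^3 × 0.30850^2 = 0.314693
P(M+6) = 10 × 0.69150^2 × 0.30850^3 = 0.140394
P(M+8) = 5 × 0.69150^1 × 0.30850^4 = 0.031317
P(M+10) = 0.30850^5 = 0.002794
The M+2 peak is largest (0.352691); scaling to 100 gives 44.8 : 100.0 : 89.2 : 39.8 : 8.9 : 0.8.

44.8 : 100.0 : 89.2 : 39.8 : 8.9 : 0.8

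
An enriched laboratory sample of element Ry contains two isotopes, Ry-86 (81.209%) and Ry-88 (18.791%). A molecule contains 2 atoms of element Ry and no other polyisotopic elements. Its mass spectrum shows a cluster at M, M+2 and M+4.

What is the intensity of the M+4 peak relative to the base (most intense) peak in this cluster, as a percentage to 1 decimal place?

Term probabilities: M 0.6595, M+2 0.3052, M+4 0.0353. Base peak = M.
P(M) = C(2,0) × 0.81209^2 × 0.18791^0 = 1 × 0.65949017 × 1.0000 = 0.659490 (base)
P(M+4) = C(2,2) × 0.81209^0 × 0.18791^2 = 1 × 1.0000 × 0.03531017 = 0.035310
Relative intensity = 0.035310 / 0.659490 × 100 = 5.4

5.4%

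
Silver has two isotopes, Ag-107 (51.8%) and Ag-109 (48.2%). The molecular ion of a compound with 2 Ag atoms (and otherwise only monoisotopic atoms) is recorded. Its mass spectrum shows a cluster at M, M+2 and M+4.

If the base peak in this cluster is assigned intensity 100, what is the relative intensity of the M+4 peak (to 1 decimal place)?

46.5

Binomial terms of (0.518 + 0.482)^2: M 0.2683, M+2 0.4994, M+4 0.2323 → M+2 is the base peak.
P(M+2) = C(2,1) × 0.518^1 × 0.482^1 = 2 × 0.5180 × 0.4820 = 0.499352 (base)
P(M+4) = C(2,2) × 0.518^0 × 0.482^2 = 1 × 1.0000 × 0.232324 = 0.232324
Relative intensity = 0.232324 / 0.499352 × 100 = 46.5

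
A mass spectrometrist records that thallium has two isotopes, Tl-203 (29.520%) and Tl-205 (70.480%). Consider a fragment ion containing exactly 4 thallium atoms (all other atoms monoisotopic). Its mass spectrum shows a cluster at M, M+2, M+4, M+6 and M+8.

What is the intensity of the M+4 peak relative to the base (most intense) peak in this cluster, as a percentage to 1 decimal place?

62.8%

(0.29520 + 0.70480)^4 gives M 0.0076, M+2 0.0725, M+4 0.2597, M+6 0.4134, M+8 0.2468; the largest is M+6.
P(M+6) = C(4,3) × 0.29520^1 × 0.70480^3 = 4 × 0.2952 × 0.35010449 = 0.413403 (base)
P(M+4) = C(4,2) × 0.29520^2 × 0.70480^2 = 6 × 0.08714304 × 0.49674304 = 0.259726
Relative intensity = 0.259726 / 0.413403 × 100 = 62.8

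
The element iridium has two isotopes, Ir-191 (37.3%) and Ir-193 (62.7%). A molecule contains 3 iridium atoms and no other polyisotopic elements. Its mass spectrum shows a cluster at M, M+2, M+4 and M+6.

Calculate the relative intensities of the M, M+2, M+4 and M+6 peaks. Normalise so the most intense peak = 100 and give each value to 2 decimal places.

11.80 : 59.49 : 100.00 : 56.03

Each Ir atom is independently Ir-191 (p = 0.373) or Ir-193 (q = 0.627); the cluster is the binomial expansion (p + q)^3.
P(M) = 0.373^3 = 0.051895
P(M+2) = 3 × 0.373^2 × 0.627^1 = 0.261702
P(M+4) = 3 × 0.373^1 × 0.627^2 = 0.439911
P(M+6) = 0.627^3 = 0.246492
The M+4 peak is largest (0.439911); scaling to 100 gives 11.80 : 59.49 : 100.00 : 56.03.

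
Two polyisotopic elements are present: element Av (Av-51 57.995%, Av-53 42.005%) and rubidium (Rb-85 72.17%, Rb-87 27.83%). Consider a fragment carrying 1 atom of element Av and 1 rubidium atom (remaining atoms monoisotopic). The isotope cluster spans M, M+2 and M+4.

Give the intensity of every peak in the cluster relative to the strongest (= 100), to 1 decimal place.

Element Av pattern (n=1): 0.57995 : 0.42005
Rubidium pattern (n=1): 0.7217 : 0.2783
Convolve the two distributions (both contribute in 2-u steps):
  M: 0.57995×0.7217 = 0.418550
  M+2: 0.57995×0.2783 + 0.42005×0.7217 = 0.464550
  M+4: 0.42005×0.2783 = 0.116900
Scale to base peak (0.464550) = 100: 90.1 : 100.0 : 25.2

90.1 : 100.0 : 25.2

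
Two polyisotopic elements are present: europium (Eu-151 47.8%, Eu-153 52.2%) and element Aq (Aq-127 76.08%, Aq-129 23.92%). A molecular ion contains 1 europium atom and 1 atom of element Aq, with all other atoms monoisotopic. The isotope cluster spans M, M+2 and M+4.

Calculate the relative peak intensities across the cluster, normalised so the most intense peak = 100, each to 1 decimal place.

Europium pattern (n=1): 0.4780 : 0.5220
Element Aq pattern (n=1): 0.7608 : 0.2392
Convolve the two distributions (both contribute in 2-u steps):
  M: 0.4780×0.7608 = 0.363662
  M+2: 0.4780×0.2392 + 0.5220×0.7608 = 0.511475
  M+4: 0.5220×0.2392 = 0.124862
Scale to base peak (0.511475) = 100: 71.1 : 100.0 : 24.4

71.1 : 100.0 : 24.4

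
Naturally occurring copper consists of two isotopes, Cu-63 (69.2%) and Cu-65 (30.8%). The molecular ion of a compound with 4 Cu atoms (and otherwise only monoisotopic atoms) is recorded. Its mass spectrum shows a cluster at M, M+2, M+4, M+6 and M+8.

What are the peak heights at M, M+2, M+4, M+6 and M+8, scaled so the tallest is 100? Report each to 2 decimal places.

The 4 Cu atoms are independent, so intensities follow the terms of (0.692 + 0.308)^4.
P(M) = 0.692^4 = 0.229311
P(M+2) = 4 × 0.692^3 × 0.308^1 = 0.408253
P(M+4) = 6 × 0.692^2 × 0.308^2 = 0.272562
P(M+6) = 4 × 0.692^1 × 0.308^3 = 0.080876
P(M+8) = 0.308^4 = 0.008999
The M+2 peak is largest (0.408253); scaling to 100 gives 56.17 : 100.00 : 66.76 : 19.81 : 2.20.

56.17 : 100.00 : 66.76 : 19.81 : 2.20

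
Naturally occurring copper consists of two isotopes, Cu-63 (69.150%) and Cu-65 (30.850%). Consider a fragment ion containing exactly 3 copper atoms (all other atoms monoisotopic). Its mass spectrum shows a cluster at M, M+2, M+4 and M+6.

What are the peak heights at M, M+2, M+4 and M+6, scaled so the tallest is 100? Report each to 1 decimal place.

74.7 : 100.0 : 44.6 : 6.6

Each Cu atom is independently Cu-63 (p = 0.69150) or Cu-65 (q = 0.30850); the cluster is the binomial expansion (p + q)^3.
P(M) = 0.69150^3 = 0.330656
P(M+2) = 3 × 0.69150^2 × 0.30850^1 = 0.442548
P(M+4) = 3 × 0.69150^1 × 0.30850^2 = 0.197435
P(M+6) = 0.30850^3 = 0.029361
The M+2 peak is largest (0.442548); scaling to 100 gives 74.7 : 100.0 : 44.6 : 6.6.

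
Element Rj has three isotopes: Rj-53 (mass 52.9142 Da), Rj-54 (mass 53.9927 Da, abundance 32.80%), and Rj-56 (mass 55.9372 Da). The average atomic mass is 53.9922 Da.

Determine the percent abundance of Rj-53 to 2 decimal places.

43.24%

Let x and y be the fractions of Rj-53 and Rj-56. Then x + y = 1 − 0.3280 = 0.6720 and 52.9142x + 55.9372y = 53.9922 − 0.3280×53.9927 = 36.2825944.
Substituting: 52.9142x + 55.9372(0.6720 − x) = 36.2825944
(52.9142 − 55.9372)x = -1.307204  ⇒  x = 0.43242, y = 0.23958
Rj-53: 43.24%, Rj-56: 23.96%.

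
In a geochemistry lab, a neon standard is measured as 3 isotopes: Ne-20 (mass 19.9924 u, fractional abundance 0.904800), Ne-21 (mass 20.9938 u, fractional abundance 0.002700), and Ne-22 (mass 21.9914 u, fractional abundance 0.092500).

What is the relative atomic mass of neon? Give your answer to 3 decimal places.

20.180 u

Average mass = Σ (abundance × isotope mass) = 0.904800 × 19.9924 + 0.002700 × 20.9938 + 0.092500 × 21.9914
= 18.08912 + 0.05668 + 2.03420 = 20.18000 u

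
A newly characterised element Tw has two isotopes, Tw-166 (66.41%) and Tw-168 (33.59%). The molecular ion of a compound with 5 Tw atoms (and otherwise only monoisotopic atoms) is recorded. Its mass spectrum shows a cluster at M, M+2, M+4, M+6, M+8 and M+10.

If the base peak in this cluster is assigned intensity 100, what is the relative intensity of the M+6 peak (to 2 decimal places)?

50.58

Binomial terms of (0.6641 + 0.3359)^5: M 0.1292, M+2 0.3267, M+4 0.3305, M+6 0.1671, M+8 0.0423, M+10 0.0043 → M+4 is the base peak.
P(M+4) = C(5,2) × 0.6641^3 × 0.3359^2 = 10 × 0.29288723 × 0.11282881 = 0.330461 (base)
P(M+6) = C(5,3) × 0.6641^2 × 0.3359^3 = 10 × 0.44102881 × 0.0378992 = 0.167146
Relative intensity = 0.167146 / 0.330461 × 100 = 50.58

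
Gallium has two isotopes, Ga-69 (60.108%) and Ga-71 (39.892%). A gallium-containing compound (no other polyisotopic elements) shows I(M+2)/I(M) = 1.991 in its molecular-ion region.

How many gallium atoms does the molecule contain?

3

The M+2/M ratio from n Ga atoms is n · q/p = n · 0.39892/0.60108.
n = 1.991 × 0.60108/0.39892 = 3.00 ≈ 3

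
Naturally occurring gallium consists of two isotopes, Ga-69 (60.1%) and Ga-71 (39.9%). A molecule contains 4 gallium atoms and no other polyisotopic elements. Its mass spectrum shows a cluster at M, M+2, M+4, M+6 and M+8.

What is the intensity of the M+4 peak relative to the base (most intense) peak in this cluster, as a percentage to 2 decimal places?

99.58%

Term probabilities: M 0.1305, M+2 0.3465, M+4 0.3450, M+6 0.1527, M+8 0.0253. Base peak = M+2.
P(M+2) = C(4,1) × 0.601^3 × 0.399^1 = 4 × 0.2170818 × 0.3990 = 0.346463 (base)
P(M+4) = C(4,2) × 0.601^2 × 0.399^2 = 6 × 0.361201 × 0.159201 = 0.345021
Relative intensity = 0.345021 / 0.346463 × 100 = 99.58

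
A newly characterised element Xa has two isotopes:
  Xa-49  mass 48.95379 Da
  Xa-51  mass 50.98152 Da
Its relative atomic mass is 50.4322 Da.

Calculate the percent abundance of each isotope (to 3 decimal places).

Let x be the fractional abundance of Xa-49; then Xa-51 has abundance 1 − x.
48.95379·x + 50.98152·(1 − x) = 50.4322
(48.95379 − 50.98152)·x = 50.4322 − 50.98152
x = -0.54932 / -2.02773 = 0.27090 → 27.090% Xa-49, 72.910% Xa-51.

Xa-49: 27.090%, Xa-51: 72.910%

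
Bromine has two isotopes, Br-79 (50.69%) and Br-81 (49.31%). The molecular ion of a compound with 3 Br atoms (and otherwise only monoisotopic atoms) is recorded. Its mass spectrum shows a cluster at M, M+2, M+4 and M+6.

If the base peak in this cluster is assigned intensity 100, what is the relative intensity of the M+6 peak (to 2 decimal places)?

(0.5069 + 0.4931)^3 gives M 0.1302, M+2 0.3801, M+4 0.3698, M+6 0.1199; the largest is M+2.
P(M+2) = C(3,1) × 0.5069^2 × 0.4931^1 = 3 × 0.25694761 × 0.4931 = 0.380103 (base)
P(M+6) = C(3,3) × 0.5069^0 × 0.4931^3 = 1 × 1.0000 × 0.11989609 = 0.119896
Relative intensity = 0.119896 / 0.380103 × 100 = 31.54

31.54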